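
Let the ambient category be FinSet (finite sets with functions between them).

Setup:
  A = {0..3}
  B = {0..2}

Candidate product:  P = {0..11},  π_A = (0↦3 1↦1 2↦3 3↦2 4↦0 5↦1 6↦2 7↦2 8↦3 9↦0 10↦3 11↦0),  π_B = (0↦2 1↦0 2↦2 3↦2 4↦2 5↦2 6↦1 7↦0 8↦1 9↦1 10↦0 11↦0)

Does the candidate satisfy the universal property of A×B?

Answer: NOT A VALID PRODUCT — duplicate pair at indices 0,2

Trace:
|A|·|B| = 4·3 = 12;  |P| = 12
Check the pairing map k ↦ (π_A(k), π_B(k)):
  0 ↦ (3,2)
  1 ↦ (1,0)
  2 ↦ (3,2)  ✗ repeats pair of k=0
  3 ↦ (2,2)
  4 ↦ (0,2)
  5 ↦ (1,2)
  6 ↦ (2,1)
  7 ↦ (2,0)
  8 ↦ (3,1)
  9 ↦ (0,1)
  10 ↦ (3,0)
  11 ↦ (0,0)
distinct pairs in image: 11 / 12 needed
  → (3,2) hit at k=0 and k=2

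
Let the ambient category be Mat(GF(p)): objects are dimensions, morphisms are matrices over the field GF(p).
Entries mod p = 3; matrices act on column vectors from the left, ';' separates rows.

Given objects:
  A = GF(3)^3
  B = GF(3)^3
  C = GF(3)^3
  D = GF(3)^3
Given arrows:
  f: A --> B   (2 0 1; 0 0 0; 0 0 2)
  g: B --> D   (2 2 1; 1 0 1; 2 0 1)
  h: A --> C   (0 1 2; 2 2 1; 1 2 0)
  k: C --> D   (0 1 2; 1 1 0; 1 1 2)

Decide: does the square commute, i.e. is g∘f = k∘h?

Answer: DOES NOT COMMUTE

Derivation:
Along f;g (path 1):
  e0=⟨1,0,0⟩ f-->⟨2,0,0⟩ g-->⟨1,2,1⟩
  e1=⟨0,1,0⟩ f-->⟨0,0,0⟩ g-->⟨0,0,0⟩
  e2=⟨0,0,1⟩ f-->⟨1,0,2⟩ g-->⟨1,0,1⟩
  composite₁ = (1 0 1; 2 0 0; 1 0 1)
Along h;k (path 2):
  e0=⟨1,0,0⟩ h-->⟨0,2,1⟩ k-->⟨1,2,1⟩
  e1=⟨0,1,0⟩ h-->⟨1,2,2⟩ k-->⟨0,0,1⟩
  e2=⟨0,0,1⟩ h-->⟨2,1,0⟩ k-->⟨1,0,0⟩
  composite₂ = (1 0 1; 2 0 0; 1 1 0)
Equal? NO — does not commute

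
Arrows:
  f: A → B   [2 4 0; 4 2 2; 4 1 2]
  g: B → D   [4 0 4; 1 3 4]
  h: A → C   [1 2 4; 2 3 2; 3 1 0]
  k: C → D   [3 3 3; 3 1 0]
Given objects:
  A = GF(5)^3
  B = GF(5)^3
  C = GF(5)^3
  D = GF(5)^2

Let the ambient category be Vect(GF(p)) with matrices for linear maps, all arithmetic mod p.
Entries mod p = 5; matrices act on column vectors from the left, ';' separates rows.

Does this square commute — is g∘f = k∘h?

Answer: DOES NOT COMMUTE

Work:
Path 1 = f;g:
  e0=[1,0,0] f→[2,4,4] g→[4,0]
  e1=[0,1,0] f→[4,2,1] g→[0,4]
  e2=[0,0,1] f→[0,2,2] g→[3,4]
  composite₁ = [4 0 3; 0 4 4]
Path 2 = h;k:
  e0=[1,0,0] h→[1,2,3] k→[3,0]
  e1=[0,1,0] h→[2,3,1] k→[3,4]
  e2=[0,0,1] h→[4,2,0] k→[3,4]
  composite₂ = [3 3 3; 0 4 4]
Equal? NO — does not commute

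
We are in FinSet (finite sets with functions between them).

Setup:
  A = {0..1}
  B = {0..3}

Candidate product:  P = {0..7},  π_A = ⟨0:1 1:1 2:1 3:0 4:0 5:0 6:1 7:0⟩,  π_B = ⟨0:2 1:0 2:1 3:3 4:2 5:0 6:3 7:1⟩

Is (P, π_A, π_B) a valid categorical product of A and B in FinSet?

|A|·|B| = 2·4 = 8;  |P| = 8
Check the pairing map k ↦ (π_A(k), π_B(k)):
  0 : (1,2)
  1 : (1,0)
  2 : (1,1)
  3 : (0,3)
  4 : (0,2)
  5 : (0,0)
  6 : (1,3)
  7 : (0,1)
distinct pairs in image: 8 / 8 needed
  → bijection onto A×B; projections well-typed.

Answer: VALID PRODUCT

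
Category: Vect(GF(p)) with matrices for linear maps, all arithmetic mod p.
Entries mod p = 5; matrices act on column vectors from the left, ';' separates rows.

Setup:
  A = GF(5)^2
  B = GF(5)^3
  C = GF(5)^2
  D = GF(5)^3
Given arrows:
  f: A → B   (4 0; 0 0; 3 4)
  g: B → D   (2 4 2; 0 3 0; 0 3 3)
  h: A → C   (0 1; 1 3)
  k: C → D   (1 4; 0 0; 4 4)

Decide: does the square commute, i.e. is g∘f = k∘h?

Answer: DOES NOT COMMUTE

Trace:
1) trace f;g:
  e0=(1,0) f→(4,0,3) g→(4,0,4)
  e1=(0,1) f→(0,0,4) g→(3,0,2)
  ⟦path⟧₁ = (4 3; 0 0; 4 2)
2) trace h;k:
  e0=(1,0) h→(0,1) k→(4,0,4)
  e1=(0,1) h→(1,3) k→(3,0,1)
  ⟦path⟧₂ = (4 3; 0 0; 4 1)
Equal? distinct morphisms ✗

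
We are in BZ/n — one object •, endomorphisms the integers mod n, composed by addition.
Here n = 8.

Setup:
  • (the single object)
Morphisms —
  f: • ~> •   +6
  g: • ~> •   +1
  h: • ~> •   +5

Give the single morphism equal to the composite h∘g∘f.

Answer: +4

Derivation:
  0 +6≡6 +1≡7 +5≡4  (mod 8)
⟦path⟧: +4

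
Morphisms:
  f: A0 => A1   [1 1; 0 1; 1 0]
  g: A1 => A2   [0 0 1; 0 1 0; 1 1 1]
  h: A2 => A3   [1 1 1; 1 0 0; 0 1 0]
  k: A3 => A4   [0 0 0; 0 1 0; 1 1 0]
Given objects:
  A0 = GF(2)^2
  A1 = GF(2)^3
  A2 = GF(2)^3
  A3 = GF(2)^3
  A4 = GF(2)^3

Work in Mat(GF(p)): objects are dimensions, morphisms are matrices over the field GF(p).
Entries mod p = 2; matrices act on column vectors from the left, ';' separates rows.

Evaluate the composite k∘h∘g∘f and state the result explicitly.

  e0=(1,0) f=>(1,0,1) g=>(1,0,0) h=>(1,1,0) k=>(0,1,0)
  e1=(0,1) f=>(1,1,0) g=>(0,1,0) h=>(1,0,1) k=>(0,0,1)
result: [0 0; 1 0; 0 1]

Answer: [0 0; 1 0; 0 1]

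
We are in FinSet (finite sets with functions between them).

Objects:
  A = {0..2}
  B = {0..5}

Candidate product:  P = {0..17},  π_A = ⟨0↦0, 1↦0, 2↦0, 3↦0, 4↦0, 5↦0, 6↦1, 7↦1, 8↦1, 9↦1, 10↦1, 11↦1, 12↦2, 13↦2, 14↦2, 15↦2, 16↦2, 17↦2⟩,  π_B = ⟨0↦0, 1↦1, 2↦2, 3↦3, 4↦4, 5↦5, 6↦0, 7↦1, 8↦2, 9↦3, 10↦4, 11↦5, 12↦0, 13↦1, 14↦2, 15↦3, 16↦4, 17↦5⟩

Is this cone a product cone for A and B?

|A|·|B| = 3·6 = 18;  |P| = 18
Check the pairing map k ↦ (π_A(k), π_B(k)):
  0 ↦ (0,0)
  1 ↦ (0,1)
  2 ↦ (0,2)
  3 ↦ (0,3)
  4 ↦ (0,4)
  5 ↦ (0,5)
  6 ↦ (1,0)
  7 ↦ (1,1)
  8 ↦ (1,2)
  9 ↦ (1,3)
  10 ↦ (1,4)
  11 ↦ (1,5)
  12 ↦ (2,0)
  13 ↦ (2,1)
  14 ↦ (2,2)
  15 ↦ (2,3)
  16 ↦ (2,4)
  17 ↦ (2,5)
distinct pairs in image: 18 / 18 needed
  → bijection onto A×B; projections well-typed.

Answer: VALID PRODUCT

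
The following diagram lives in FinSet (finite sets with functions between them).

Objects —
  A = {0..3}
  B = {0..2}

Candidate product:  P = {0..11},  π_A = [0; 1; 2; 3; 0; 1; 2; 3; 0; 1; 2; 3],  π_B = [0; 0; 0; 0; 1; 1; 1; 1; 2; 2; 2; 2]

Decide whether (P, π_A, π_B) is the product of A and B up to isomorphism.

|A|·|B| = 4·3 = 12;  |P| = 12
Check the pairing map k ↦ (π_A(k), π_B(k)):
  0 : (0,0)
  1 : (1,0)
  2 : (2,0)
  3 : (3,0)
  4 : (0,1)
  5 : (1,1)
  6 : (2,1)
  7 : (3,1)
  8 : (0,2)
  9 : (1,2)
  10 : (2,2)
  11 : (3,2)
distinct pairs in image: 12 / 12 needed
  → bijection onto A×B; projections well-typed.

Answer: VALID PRODUCT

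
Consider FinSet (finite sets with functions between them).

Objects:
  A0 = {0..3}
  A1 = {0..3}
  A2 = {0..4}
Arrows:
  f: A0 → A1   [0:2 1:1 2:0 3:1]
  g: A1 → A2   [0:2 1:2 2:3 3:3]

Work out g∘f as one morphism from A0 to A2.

  0 f→2 g→3
  1 f→1 g→2
  2 f→0 g→2
  3 f→1 g→2
result: [0:3 1:2 2:2 3:2]

Answer: [0:3 1:2 2:2 3:2]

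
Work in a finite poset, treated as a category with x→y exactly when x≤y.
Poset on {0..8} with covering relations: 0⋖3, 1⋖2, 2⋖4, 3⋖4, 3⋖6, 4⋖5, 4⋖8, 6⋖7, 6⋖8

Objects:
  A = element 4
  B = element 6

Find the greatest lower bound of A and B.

Answer: A∧B = 3

Work:
Lower bounds of A=4 and B=6: {0,3}
  0 ⊑ 3
  3 ⊑ 3
glb = 3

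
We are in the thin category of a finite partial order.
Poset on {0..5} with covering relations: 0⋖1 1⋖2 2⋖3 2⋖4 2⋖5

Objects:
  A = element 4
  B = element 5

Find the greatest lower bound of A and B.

Answer: A∧B = 2

Derivation:
Lower bounds of A=4 and B=5: {0,1,2}
  0 ⊑ 2
  1 ⊑ 2
  2 ⊑ 2
glb = 2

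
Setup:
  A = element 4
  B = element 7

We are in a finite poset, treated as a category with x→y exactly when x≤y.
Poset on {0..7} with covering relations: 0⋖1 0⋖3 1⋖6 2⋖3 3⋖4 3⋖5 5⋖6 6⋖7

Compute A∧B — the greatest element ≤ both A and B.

Answer: A∧B = 3

Derivation:
{x : x≤A ∧ x≤B} = {0,2,3}  (A=4, B=7)
  0 ≤ 3
  2 ≤ 3
  3 ≤ 3
glb = 3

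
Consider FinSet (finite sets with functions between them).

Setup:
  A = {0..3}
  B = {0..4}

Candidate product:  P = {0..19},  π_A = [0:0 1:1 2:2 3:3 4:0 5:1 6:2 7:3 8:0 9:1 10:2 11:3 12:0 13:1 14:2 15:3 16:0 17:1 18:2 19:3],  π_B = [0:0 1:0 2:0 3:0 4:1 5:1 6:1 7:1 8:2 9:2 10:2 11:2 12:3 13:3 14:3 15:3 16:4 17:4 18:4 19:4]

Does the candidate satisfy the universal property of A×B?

Answer: VALID PRODUCT

Derivation:
|A|·|B| = 4·5 = 20;  |P| = 20
Check the pairing map k ↦ (π_A(k), π_B(k)):
  0 : (0,0)
  1 : (1,0)
  2 : (2,0)
  3 : (3,0)
  4 : (0,1)
  5 : (1,1)
  6 : (2,1)
  7 : (3,1)
  8 : (0,2)
  9 : (1,2)
  10 : (2,2)
  11 : (3,2)
  12 : (0,3)
  13 : (1,3)
  14 : (2,3)
  15 : (3,3)
  16 : (0,4)
  17 : (1,4)
  18 : (2,4)
  19 : (3,4)
distinct pairs in image: 20 / 20 needed
  → bijection onto A×B; projections well-typed.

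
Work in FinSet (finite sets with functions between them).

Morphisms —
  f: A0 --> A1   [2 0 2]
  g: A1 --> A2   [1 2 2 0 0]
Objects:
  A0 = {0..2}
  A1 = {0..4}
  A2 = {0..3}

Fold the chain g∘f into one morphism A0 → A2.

  0 f-->2 g-->2
  1 f-->0 g-->1
  2 f-->2 g-->2
result: [2 1 2]

Answer: [2 1 2]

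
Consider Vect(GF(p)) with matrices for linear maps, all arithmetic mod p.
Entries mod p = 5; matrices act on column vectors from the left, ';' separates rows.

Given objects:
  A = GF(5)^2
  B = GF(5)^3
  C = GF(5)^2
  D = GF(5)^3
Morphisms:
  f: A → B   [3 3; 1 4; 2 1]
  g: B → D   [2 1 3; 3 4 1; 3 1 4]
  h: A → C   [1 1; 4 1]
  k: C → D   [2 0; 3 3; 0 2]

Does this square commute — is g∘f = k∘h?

Answer: DOES NOT COMMUTE

Work:
1) trace f;g:
  e0=(1,0) f→(3,1,2) g→(3,0,3)
  e1=(0,1) f→(3,4,1) g→(3,1,2)
  ⟦path⟧₁ = [3 3; 0 1; 3 2]
2) trace h;k:
  e0=(1,0) h→(1,4) k→(2,0,3)
  e1=(0,1) h→(1,1) k→(2,1,2)
  ⟦path⟧₂ = [2 2; 0 1; 3 2]
Equal? NO — does not commute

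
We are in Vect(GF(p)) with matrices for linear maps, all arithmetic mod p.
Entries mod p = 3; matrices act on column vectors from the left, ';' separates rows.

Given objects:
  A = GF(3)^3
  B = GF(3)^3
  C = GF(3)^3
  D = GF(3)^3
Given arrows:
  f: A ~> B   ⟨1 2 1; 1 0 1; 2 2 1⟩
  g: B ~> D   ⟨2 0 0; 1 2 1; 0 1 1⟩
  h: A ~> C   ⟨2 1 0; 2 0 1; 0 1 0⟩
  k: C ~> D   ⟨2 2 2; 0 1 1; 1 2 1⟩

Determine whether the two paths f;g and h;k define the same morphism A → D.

Along f;g (path 1):
  e0=⟨1,0,0⟩ f~>⟨1,1,2⟩ g~>⟨2,2,0⟩
  e1=⟨0,1,0⟩ f~>⟨2,0,2⟩ g~>⟨1,1,2⟩
  e2=⟨0,0,1⟩ f~>⟨1,1,1⟩ g~>⟨2,1,2⟩
  result₁ = ⟨2 1 2; 2 1 1; 0 2 2⟩
Along h;k (path 2):
  e0=⟨1,0,0⟩ h~>⟨2,2,0⟩ k~>⟨2,2,0⟩
  e1=⟨0,1,0⟩ h~>⟨1,0,1⟩ k~>⟨1,1,2⟩
  e2=⟨0,0,1⟩ h~>⟨0,1,0⟩ k~>⟨2,1,2⟩
  result₂ = ⟨2 1 2; 2 1 1; 0 2 2⟩
Equal? same morphism ✓

Answer: COMMUTES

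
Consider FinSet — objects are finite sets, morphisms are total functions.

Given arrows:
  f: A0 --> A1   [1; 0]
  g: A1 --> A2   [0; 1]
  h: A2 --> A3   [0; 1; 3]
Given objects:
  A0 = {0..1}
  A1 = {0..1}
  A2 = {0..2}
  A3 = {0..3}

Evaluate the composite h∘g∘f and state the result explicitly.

Answer: [1; 0]

Derivation:
  0 f-->1 g-->1 h-->1
  1 f-->0 g-->0 h-->0
composite: [1; 0]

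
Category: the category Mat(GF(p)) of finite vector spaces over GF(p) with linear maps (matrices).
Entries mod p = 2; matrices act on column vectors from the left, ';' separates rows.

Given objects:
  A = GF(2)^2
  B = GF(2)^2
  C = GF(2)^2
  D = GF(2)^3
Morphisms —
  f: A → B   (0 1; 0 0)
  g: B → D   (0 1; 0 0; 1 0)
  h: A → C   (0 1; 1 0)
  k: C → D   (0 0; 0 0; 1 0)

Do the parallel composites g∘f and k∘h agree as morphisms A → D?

Answer: COMMUTES

Trace:
Along f;g (path 1):
  e0=[1,0] f→[0,0] g→[0,0,0]
  e1=[0,1] f→[1,0] g→[0,0,1]
  composite₁ = (0 0; 0 0; 0 1)
Along h;k (path 2):
  e0=[1,0] h→[0,1] k→[0,0,0]
  e1=[0,1] h→[1,0] k→[0,0,1]
  composite₂ = (0 0; 0 0; 0 1)
Equal? YES — commutes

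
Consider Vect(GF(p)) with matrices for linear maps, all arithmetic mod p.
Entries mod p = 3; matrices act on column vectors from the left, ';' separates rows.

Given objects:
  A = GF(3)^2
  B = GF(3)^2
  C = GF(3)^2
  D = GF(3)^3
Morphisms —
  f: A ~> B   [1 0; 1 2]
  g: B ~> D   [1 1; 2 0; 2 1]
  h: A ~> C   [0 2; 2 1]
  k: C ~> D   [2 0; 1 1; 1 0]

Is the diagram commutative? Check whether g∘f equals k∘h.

Path 1 = f;g:
  e0=(1,0) f~>(1,1) g~>(2,2,0)
  e1=(0,1) f~>(0,2) g~>(2,0,2)
  result₁ = [2 2; 2 0; 0 2]
Path 2 = h;k:
  e0=(1,0) h~>(0,2) k~>(0,2,0)
  e1=(0,1) h~>(2,1) k~>(1,0,2)
  result₂ = [0 1; 2 0; 0 2]
Equal? distinct morphisms ✗

Answer: DOES NOT COMMUTE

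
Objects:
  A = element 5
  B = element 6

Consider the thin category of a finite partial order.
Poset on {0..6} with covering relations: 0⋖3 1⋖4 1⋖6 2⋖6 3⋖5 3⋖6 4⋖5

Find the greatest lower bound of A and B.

Answer: NO MEET EXISTS

Derivation:
Common predecessors of 5,6: {0,1,3}
  maximal lower bounds 1 and 3 are incomparable: neither 1⊑3 nor 3⊑1
→ no greatest lower bound exists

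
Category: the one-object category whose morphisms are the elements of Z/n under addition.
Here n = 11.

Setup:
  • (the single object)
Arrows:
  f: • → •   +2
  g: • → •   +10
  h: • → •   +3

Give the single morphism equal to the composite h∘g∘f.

  0 +2≡2 +10≡1 +3≡4  (mod 11)
result: +4

Answer: +4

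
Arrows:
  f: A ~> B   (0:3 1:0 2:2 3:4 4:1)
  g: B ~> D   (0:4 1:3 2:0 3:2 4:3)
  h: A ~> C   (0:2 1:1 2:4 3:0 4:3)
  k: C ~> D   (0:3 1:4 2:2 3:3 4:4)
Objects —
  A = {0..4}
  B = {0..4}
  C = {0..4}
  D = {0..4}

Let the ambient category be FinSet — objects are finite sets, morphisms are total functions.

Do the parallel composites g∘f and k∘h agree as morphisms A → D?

Along f;g (path 1):
  0 f~>3 g~>2
  1 f~>0 g~>4
  2 f~>2 g~>0
  3 f~>4 g~>3
  4 f~>1 g~>3
  result₁ = (0:2 1:4 2:0 3:3 4:3)
Along h;k (path 2):
  0 h~>2 k~>2
  1 h~>1 k~>4
  2 h~>4 k~>4
  3 h~>0 k~>3
  4 h~>3 k~>3
  result₂ = (0:2 1:4 2:4 3:3 4:3)
Equal? NO — does not commute

Answer: DOES NOT COMMUTE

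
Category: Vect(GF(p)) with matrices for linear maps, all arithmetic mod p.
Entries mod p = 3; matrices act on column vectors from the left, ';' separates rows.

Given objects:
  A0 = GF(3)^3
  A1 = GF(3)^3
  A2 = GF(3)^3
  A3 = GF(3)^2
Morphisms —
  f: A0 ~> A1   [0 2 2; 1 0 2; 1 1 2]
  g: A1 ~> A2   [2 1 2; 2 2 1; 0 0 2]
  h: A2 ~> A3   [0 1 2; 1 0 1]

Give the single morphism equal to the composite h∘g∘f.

  e0=[1,0,0] f~>[0,1,1] g~>[0,0,2] h~>[1,2]
  e1=[0,1,0] f~>[2,0,1] g~>[0,2,2] h~>[0,2]
  e2=[0,0,1] f~>[2,2,2] g~>[1,1,1] h~>[0,2]
⟦path⟧: [1 0 0; 2 2 2]

Answer: [1 0 0; 2 2 2]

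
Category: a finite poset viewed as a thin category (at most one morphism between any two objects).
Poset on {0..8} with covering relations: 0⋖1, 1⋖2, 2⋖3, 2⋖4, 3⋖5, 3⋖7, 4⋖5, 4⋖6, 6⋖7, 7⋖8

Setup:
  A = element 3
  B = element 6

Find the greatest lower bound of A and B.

Lower bounds of A=3 and B=6: {0,1,2}
  0 ⊑ 2
  1 ⊑ 2
  2 ⊑ 2
glb = 2

Answer: A∧B = 2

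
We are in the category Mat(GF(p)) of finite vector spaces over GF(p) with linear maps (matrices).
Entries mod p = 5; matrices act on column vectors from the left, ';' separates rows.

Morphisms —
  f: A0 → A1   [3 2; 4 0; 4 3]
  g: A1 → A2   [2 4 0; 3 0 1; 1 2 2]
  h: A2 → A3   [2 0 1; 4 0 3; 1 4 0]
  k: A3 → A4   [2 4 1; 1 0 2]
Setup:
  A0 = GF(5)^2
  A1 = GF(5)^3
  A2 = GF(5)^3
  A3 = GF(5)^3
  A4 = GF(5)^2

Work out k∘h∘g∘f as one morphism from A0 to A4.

  e0=⟨1,0⟩ f→⟨3,4,4⟩ g→⟨2,3,4⟩ h→⟨3,0,4⟩ k→⟨0,1⟩
  e1=⟨0,1⟩ f→⟨2,0,3⟩ g→⟨4,4,3⟩ h→⟨1,0,0⟩ k→⟨2,1⟩
⟦path⟧: [0 2; 1 1]

Answer: [0 2; 1 1]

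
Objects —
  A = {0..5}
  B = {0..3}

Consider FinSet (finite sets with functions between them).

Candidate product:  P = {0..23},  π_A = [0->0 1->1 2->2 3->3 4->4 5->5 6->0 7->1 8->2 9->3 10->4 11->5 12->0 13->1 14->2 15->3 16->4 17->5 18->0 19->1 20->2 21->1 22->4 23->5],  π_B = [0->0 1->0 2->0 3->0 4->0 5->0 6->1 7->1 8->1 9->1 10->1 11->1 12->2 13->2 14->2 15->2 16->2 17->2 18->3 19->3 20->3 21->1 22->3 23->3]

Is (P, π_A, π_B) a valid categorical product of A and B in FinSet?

Answer: NOT A VALID PRODUCT — duplicate pair at indices 7,21

Trace:
|A|·|B| = 6·4 = 24;  |P| = 24
Check the pairing map k ↦ (π_A(k), π_B(k)):
  0 -> (0,0)
  1 -> (1,0)
  2 -> (2,0)
  3 -> (3,0)
  4 -> (4,0)
  5 -> (5,0)
  6 -> (0,1)
  7 -> (1,1)
  8 -> (2,1)
  9 -> (3,1)
  10 -> (4,1)
  11 -> (5,1)
  12 -> (0,2)
  13 -> (1,2)
  14 -> (2,2)
  15 -> (3,2)
  16 -> (4,2)
  17 -> (5,2)
  18 -> (0,3)
  19 -> (1,3)
  20 -> (2,3)
  21 -> (1,1)  ✗ repeats pair of k=7
  22 -> (4,3)
  23 -> (5,3)
distinct pairs in image: 23 / 24 needed
  → (1,1) hit at k=7 and k=21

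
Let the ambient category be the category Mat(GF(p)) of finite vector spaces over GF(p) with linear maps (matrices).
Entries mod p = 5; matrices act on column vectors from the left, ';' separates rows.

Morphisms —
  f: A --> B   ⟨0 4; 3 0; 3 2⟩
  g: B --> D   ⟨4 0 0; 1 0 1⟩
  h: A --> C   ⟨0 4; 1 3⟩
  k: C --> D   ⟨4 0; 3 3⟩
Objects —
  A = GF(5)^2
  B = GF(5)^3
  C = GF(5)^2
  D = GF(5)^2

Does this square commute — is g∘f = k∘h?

Path 1 = f;g:
  e0=⟨1,0⟩ f-->⟨0,3,3⟩ g-->⟨0,3⟩
  e1=⟨0,1⟩ f-->⟨4,0,2⟩ g-->⟨1,1⟩
  result₁ = ⟨0 1; 3 1⟩
Path 2 = h;k:
  e0=⟨1,0⟩ h-->⟨0,1⟩ k-->⟨0,3⟩
  e1=⟨0,1⟩ h-->⟨4,3⟩ k-->⟨1,1⟩
  result₂ = ⟨0 1; 3 1⟩
Equal? equal; square commutes

Answer: COMMUTES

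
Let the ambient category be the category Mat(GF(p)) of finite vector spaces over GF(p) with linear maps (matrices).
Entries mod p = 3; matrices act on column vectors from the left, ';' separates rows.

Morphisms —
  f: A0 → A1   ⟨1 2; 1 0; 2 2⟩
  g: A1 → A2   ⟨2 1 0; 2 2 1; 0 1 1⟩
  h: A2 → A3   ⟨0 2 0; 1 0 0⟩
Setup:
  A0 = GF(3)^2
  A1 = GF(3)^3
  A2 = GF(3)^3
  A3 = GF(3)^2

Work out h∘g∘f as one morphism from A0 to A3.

  e0=⟨1,0⟩ f→⟨1,1,2⟩ g→⟨0,0,0⟩ h→⟨0,0⟩
  e1=⟨0,1⟩ f→⟨2,0,2⟩ g→⟨1,0,2⟩ h→⟨0,1⟩
result: ⟨0 0; 0 1⟩

Answer: ⟨0 0; 0 1⟩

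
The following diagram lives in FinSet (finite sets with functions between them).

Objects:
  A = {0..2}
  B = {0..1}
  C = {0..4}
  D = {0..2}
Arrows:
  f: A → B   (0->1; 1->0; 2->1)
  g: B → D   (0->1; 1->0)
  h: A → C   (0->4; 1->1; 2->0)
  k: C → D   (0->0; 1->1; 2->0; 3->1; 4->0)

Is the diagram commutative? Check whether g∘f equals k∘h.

Answer: COMMUTES

Trace:
1) trace f;g:
  0 f→1 g→0
  1 f→0 g→1
  2 f→1 g→0
  composite₁ = (0->0; 1->1; 2->0)
2) trace h;k:
  0 h→4 k→0
  1 h→1 k→1
  2 h→0 k→0
  composite₂ = (0->0; 1->1; 2->0)
Equal? same morphism ✓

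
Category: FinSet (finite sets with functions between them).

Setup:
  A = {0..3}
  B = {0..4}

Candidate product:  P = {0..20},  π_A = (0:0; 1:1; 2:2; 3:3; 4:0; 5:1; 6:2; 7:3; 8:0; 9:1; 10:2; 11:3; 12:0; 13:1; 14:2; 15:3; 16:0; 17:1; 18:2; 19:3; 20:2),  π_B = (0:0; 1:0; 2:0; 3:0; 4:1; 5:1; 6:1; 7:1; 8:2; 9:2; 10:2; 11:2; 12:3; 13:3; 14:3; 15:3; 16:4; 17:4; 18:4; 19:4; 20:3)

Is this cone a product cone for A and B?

Answer: NOT A VALID PRODUCT — |P|=21 ≠ |A|·|B|=20

Derivation:
|A|·|B| = 4·5 = 20;  |P| = 21
  → cardinalities differ; no bijection possible.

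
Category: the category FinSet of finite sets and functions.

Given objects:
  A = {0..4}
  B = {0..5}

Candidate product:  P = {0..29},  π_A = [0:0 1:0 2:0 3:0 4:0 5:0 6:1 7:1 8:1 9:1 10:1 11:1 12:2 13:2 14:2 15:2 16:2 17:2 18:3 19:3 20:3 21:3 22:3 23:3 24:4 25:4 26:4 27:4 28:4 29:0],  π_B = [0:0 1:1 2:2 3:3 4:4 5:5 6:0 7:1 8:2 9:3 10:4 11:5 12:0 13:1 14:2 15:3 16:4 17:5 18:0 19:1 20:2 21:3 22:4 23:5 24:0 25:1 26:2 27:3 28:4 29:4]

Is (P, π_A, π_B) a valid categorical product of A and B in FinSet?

Answer: NOT A VALID PRODUCT — duplicate pair at indices 4,29

Trace:
|A|·|B| = 5·6 = 30;  |P| = 30
Check the pairing map k ↦ (π_A(k), π_B(k)):
  0 : (0,0)
  1 : (0,1)
  2 : (0,2)
  3 : (0,3)
  4 : (0,4)
  5 : (0,5)
  6 : (1,0)
  7 : (1,1)
  8 : (1,2)
  9 : (1,3)
  10 : (1,4)
  11 : (1,5)
  12 : (2,0)
  13 : (2,1)
  14 : (2,2)
  15 : (2,3)
  16 : (2,4)
  17 : (2,5)
  18 : (3,0)
  19 : (3,1)
  20 : (3,2)
  21 : (3,3)
  22 : (3,4)
  23 : (3,5)
  24 : (4,0)
  25 : (4,1)
  26 : (4,2)
  27 : (4,3)
  28 : (4,4)
  29 : (0,4)  ✗ repeats pair of k=4
distinct pairs in image: 29 / 30 needed
  → (0,4) hit at k=4 and k=29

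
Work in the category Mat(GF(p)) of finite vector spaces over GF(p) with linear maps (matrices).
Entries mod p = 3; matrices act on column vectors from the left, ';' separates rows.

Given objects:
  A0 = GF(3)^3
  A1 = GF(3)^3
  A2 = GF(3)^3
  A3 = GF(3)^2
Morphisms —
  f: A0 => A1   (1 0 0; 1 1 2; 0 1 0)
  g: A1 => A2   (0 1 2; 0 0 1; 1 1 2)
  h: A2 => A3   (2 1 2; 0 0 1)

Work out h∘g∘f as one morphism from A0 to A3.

  e0=(1,0,0) f=>(1,1,0) g=>(1,0,2) h=>(0,2)
  e1=(0,1,0) f=>(0,1,1) g=>(0,1,0) h=>(1,0)
  e2=(0,0,1) f=>(0,2,0) g=>(2,0,2) h=>(2,2)
result: (0 1 2; 2 0 2)

Answer: (0 1 2; 2 0 2)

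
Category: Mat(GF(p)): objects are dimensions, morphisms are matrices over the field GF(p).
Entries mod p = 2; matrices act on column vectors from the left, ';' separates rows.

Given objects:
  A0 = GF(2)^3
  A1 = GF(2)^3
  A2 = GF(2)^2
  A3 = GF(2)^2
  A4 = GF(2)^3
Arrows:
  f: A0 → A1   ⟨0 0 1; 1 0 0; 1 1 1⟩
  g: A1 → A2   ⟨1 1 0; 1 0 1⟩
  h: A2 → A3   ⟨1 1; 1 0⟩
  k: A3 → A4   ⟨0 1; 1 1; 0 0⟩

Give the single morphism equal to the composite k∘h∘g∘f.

  e0=⟨1,0,0⟩ f→⟨0,1,1⟩ g→⟨1,1⟩ h→⟨0,1⟩ k→⟨1,1,0⟩
  e1=⟨0,1,0⟩ f→⟨0,0,1⟩ g→⟨0,1⟩ h→⟨1,0⟩ k→⟨0,1,0⟩
  e2=⟨0,0,1⟩ f→⟨1,0,1⟩ g→⟨1,0⟩ h→⟨1,1⟩ k→⟨1,0,0⟩
composite: ⟨1 0 1; 1 1 0; 0 0 0⟩

Answer: ⟨1 0 1; 1 1 0; 0 0 0⟩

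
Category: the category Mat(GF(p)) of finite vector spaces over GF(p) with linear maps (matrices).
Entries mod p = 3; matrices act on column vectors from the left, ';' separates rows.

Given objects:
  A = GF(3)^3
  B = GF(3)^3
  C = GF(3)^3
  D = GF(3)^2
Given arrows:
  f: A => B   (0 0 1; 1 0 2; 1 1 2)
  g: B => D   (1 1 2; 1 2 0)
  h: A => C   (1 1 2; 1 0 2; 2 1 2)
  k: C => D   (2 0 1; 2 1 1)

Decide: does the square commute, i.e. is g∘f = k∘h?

1) trace f;g:
  e0=[1,0,0] f=>[0,1,1] g=>[0,2]
  e1=[0,1,0] f=>[0,0,1] g=>[2,0]
  e2=[0,0,1] f=>[1,2,2] g=>[1,2]
  composite₁ = (0 2 1; 2 0 2)
2) trace h;k:
  e0=[1,0,0] h=>[1,1,2] k=>[1,2]
  e1=[0,1,0] h=>[1,0,1] k=>[0,0]
  e2=[0,0,1] h=>[2,2,2] k=>[0,2]
  composite₂ = (1 0 0; 2 0 2)
Equal? distinct morphisms ✗

Answer: DOES NOT COMMUTE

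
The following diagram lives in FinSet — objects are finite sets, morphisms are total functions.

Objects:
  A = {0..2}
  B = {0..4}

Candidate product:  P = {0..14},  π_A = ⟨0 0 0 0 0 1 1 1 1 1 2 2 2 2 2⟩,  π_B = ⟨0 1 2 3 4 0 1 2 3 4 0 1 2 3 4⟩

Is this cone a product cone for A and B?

Answer: VALID PRODUCT

Trace:
|A|·|B| = 3·5 = 15;  |P| = 15
Check the pairing map k ↦ (π_A(k), π_B(k)):
  0 -> (0,0)
  1 -> (0,1)
  2 -> (0,2)
  3 -> (0,3)
  4 -> (0,4)
  5 -> (1,0)
  6 -> (1,1)
  7 -> (1,2)
  8 -> (1,3)
  9 -> (1,4)
  10 -> (2,0)
  11 -> (2,1)
  12 -> (2,2)
  13 -> (2,3)
  14 -> (2,4)
distinct pairs in image: 15 / 15 needed
  → bijection onto A×B; projections well-typed.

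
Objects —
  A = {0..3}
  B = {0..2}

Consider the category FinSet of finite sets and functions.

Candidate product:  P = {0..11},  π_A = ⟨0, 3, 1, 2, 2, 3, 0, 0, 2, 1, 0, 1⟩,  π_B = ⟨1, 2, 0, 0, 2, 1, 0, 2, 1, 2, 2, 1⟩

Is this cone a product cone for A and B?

Answer: NOT A VALID PRODUCT — duplicate pair at indices 10,7

Trace:
|A|·|B| = 4·3 = 12;  |P| = 12
Check the pairing map k ↦ (π_A(k), π_B(k)):
  0 : (0,1)
  1 : (3,2)
  2 : (1,0)
  3 : (2,0)
  4 : (2,2)
  5 : (3,1)
  6 : (0,0)
  7 : (0,2)
  8 : (2,1)
  9 : (1,2)
  10 : (0,2)  ✗ repeats pair of k=7
  11 : (1,1)
distinct pairs in image: 11 / 12 needed
  → (0,2) hit at k=7 and k=10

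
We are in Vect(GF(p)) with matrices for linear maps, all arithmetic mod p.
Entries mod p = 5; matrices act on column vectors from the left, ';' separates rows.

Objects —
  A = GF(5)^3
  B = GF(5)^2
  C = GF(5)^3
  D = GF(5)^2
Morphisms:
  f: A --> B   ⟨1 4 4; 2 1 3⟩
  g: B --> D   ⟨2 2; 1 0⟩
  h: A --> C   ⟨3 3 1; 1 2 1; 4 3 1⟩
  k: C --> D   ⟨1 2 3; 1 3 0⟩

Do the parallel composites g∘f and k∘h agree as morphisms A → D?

Answer: DOES NOT COMMUTE

Work:
Along f;g (path 1):
  e0=(1,0,0) f-->(1,2) g-->(1,1)
  e1=(0,1,0) f-->(4,1) g-->(0,4)
  e2=(0,0,1) f-->(4,3) g-->(4,4)
  ⟦path⟧₁ = ⟨1 0 4; 1 4 4⟩
Along h;k (path 2):
  e0=(1,0,0) h-->(3,1,4) k-->(2,1)
  e1=(0,1,0) h-->(3,2,3) k-->(1,4)
  e2=(0,0,1) h-->(1,1,1) k-->(1,4)
  ⟦path⟧₂ = ⟨2 1 1; 1 4 4⟩
Equal? distinct morphisms ✗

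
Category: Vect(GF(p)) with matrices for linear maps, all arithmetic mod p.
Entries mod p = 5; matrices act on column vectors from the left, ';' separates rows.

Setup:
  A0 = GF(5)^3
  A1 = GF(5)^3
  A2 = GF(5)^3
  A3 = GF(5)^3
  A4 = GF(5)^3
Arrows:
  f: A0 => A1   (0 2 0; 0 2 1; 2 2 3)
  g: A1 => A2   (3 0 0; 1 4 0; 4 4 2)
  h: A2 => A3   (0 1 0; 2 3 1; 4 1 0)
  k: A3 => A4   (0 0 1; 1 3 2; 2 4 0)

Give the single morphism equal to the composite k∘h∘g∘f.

Answer: (0 4 4; 2 4 3; 1 3 1)

Derivation:
  e0=⟨1,0,0⟩ f=>⟨0,0,2⟩ g=>⟨0,0,4⟩ h=>⟨0,4,0⟩ k=>⟨0,2,1⟩
  e1=⟨0,1,0⟩ f=>⟨2,2,2⟩ g=>⟨1,0,0⟩ h=>⟨0,2,4⟩ k=>⟨4,4,3⟩
  e2=⟨0,0,1⟩ f=>⟨0,1,3⟩ g=>⟨0,4,0⟩ h=>⟨4,2,4⟩ k=>⟨4,3,1⟩
⟦path⟧: (0 4 4; 2 4 3; 1 3 1)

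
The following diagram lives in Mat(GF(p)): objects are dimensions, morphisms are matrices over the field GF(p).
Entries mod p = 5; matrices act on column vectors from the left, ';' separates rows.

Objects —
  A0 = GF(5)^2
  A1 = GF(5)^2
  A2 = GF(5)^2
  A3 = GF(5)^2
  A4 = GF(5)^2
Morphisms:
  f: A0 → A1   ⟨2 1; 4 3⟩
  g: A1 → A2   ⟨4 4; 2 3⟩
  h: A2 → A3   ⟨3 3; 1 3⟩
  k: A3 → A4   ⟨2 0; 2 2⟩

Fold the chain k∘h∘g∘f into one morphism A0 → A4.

  e0=[1,0] f→[2,4] g→[4,1] h→[0,2] k→[0,4]
  e1=[0,1] f→[1,3] g→[1,1] h→[1,4] k→[2,0]
composite: ⟨0 2; 4 0⟩

Answer: ⟨0 2; 4 0⟩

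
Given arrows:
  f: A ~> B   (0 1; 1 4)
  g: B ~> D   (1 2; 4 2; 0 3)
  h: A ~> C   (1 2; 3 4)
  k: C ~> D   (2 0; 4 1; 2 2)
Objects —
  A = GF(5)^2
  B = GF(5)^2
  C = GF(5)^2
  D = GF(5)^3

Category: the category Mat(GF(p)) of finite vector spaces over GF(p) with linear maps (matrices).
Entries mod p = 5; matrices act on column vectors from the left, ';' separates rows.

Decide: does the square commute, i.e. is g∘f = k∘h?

Path 1 = f;g:
  e0=⟨1,0⟩ f~>⟨0,1⟩ g~>⟨2,2,3⟩
  e1=⟨0,1⟩ f~>⟨1,4⟩ g~>⟨4,2,2⟩
  composite₁ = (2 4; 2 2; 3 2)
Path 2 = h;k:
  e0=⟨1,0⟩ h~>⟨1,3⟩ k~>⟨2,2,3⟩
  e1=⟨0,1⟩ h~>⟨2,4⟩ k~>⟨4,2,2⟩
  composite₂ = (2 4; 2 2; 3 2)
Equal? same morphism ✓

Answer: COMMUTES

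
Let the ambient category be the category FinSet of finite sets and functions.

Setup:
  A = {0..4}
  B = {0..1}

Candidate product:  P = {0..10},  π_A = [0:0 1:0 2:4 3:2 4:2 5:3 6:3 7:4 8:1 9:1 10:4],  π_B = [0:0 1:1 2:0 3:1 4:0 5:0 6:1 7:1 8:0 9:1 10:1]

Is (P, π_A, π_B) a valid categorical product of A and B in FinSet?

Answer: NOT A VALID PRODUCT — |P|=11 ≠ |A|·|B|=10

Work:
|A|·|B| = 5·2 = 10;  |P| = 11
  → cardinalities differ; no bijection possible.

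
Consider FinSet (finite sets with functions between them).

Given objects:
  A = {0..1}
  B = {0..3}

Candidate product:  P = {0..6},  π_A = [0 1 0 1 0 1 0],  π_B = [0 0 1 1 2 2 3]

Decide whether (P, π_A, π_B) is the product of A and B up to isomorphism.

|A|·|B| = 2·4 = 8;  |P| = 7
  → cardinalities differ; no bijection possible.

Answer: NOT A VALID PRODUCT — |P|=7 ≠ |A|·|B|=8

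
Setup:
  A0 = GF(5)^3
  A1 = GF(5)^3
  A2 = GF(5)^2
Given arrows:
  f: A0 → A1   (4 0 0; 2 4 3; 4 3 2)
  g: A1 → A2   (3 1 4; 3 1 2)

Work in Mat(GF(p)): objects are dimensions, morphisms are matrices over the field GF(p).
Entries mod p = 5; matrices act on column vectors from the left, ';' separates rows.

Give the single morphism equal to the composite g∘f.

  e0=(1,0,0) f→(4,2,4) g→(0,2)
  e1=(0,1,0) f→(0,4,3) g→(1,0)
  e2=(0,0,1) f→(0,3,2) g→(1,2)
composite: (0 1 1; 2 0 2)

Answer: (0 1 1; 2 0 2)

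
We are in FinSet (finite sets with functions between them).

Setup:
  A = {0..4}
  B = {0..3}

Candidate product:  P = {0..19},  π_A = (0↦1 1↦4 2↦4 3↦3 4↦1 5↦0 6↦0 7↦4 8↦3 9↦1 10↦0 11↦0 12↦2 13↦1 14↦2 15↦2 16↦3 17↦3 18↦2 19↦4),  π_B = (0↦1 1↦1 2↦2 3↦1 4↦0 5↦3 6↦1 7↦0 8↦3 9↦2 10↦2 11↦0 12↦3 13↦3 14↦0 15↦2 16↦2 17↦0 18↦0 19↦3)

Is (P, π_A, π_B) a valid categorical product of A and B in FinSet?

Answer: NOT A VALID PRODUCT — duplicate pair at indices 14,18

Derivation:
|A|·|B| = 5·4 = 20;  |P| = 20
Check the pairing map k ↦ (π_A(k), π_B(k)):
  0 ↦ (1,1)
  1 ↦ (4,1)
  2 ↦ (4,2)
  3 ↦ (3,1)
  4 ↦ (1,0)
  5 ↦ (0,3)
  6 ↦ (0,1)
  7 ↦ (4,0)
  8 ↦ (3,3)
  9 ↦ (1,2)
  10 ↦ (0,2)
  11 ↦ (0,0)
  12 ↦ (2,3)
  13 ↦ (1,3)
  14 ↦ (2,0)
  15 ↦ (2,2)
  16 ↦ (3,2)
  17 ↦ (3,0)
  18 ↦ (2,0)  ✗ repeats pair of k=14
  19 ↦ (4,3)
distinct pairs in image: 19 / 20 needed
  → (2,0) hit at k=14 and k=18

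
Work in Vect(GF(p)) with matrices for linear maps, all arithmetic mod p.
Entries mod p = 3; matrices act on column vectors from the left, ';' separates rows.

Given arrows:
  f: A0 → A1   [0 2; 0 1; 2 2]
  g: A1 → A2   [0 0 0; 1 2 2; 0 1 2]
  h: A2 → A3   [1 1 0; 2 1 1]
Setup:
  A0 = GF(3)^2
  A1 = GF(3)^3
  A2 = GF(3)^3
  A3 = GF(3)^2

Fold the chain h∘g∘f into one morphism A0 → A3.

Answer: [1 2; 2 1]

Work:
  e0=⟨1,0⟩ f→⟨0,0,2⟩ g→⟨0,1,1⟩ h→⟨1,2⟩
  e1=⟨0,1⟩ f→⟨2,1,2⟩ g→⟨0,2,2⟩ h→⟨2,1⟩
composite: [1 2; 2 1]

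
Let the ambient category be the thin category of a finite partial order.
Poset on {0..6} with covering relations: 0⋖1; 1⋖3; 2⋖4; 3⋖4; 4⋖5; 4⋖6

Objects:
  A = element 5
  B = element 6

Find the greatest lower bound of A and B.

Lower bounds of A=5 and B=6: {0,1,2,3,4}
  0 <= 4
  1 <= 4
  2 <= 4
  3 <= 4
  4 <= 4
glb = 4

Answer: A∧B = 4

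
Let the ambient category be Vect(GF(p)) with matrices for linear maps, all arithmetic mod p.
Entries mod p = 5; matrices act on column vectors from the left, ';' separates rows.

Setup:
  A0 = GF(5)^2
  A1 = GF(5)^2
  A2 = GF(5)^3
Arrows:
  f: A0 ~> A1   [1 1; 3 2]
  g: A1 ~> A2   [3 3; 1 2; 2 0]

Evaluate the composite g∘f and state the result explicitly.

Answer: [2 4; 2 0; 2 2]

Derivation:
  e0=[1,0] f~>[1,3] g~>[2,2,2]
  e1=[0,1] f~>[1,2] g~>[4,0,2]
result: [2 4; 2 0; 2 2]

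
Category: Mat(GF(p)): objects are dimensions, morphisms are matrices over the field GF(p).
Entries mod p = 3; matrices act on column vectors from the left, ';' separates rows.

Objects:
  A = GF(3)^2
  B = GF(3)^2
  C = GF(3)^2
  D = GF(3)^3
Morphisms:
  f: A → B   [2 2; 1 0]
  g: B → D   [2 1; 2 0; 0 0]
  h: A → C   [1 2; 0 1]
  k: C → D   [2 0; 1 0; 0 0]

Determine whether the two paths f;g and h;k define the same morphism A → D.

Answer: DOES NOT COMMUTE

Work:
Path 1 = f;g:
  e0=(1,0) f→(2,1) g→(2,1,0)
  e1=(0,1) f→(2,0) g→(1,1,0)
  ⟦path⟧₁ = [2 1; 1 1; 0 0]
Path 2 = h;k:
  e0=(1,0) h→(1,0) k→(2,1,0)
  e1=(0,1) h→(2,1) k→(1,2,0)
  ⟦path⟧₂ = [2 1; 1 2; 0 0]
Equal? distinct morphisms ✗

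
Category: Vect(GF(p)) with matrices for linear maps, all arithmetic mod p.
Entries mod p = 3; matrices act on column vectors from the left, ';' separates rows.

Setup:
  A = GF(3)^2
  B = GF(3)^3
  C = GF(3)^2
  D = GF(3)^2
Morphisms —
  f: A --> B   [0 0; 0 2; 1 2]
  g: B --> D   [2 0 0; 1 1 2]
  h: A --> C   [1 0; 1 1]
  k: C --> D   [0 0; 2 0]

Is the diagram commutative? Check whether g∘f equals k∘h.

Answer: COMMUTES

Work:
Along f;g (path 1):
  e0=⟨1,0⟩ f-->⟨0,0,1⟩ g-->⟨0,2⟩
  e1=⟨0,1⟩ f-->⟨0,2,2⟩ g-->⟨0,0⟩
  result₁ = [0 0; 2 0]
Along h;k (path 2):
  e0=⟨1,0⟩ h-->⟨1,1⟩ k-->⟨0,2⟩
  e1=⟨0,1⟩ h-->⟨0,1⟩ k-->⟨0,0⟩
  result₂ = [0 0; 2 0]
Equal? equal; square commutes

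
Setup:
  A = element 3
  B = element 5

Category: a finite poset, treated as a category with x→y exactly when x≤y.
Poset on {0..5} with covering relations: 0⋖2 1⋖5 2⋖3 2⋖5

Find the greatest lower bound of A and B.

{x : x≤A ∧ x≤B} = {0,2}  (A=3, B=5)
  0 ≤ 2
  2 ≤ 2
glb = 2

Answer: A∧B = 2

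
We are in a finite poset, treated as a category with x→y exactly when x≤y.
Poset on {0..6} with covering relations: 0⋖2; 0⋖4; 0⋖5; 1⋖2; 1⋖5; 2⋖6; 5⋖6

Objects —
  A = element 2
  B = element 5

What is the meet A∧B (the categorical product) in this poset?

Answer: NO MEET EXISTS

Work:
Common predecessors of 2,5: {0,1}
  maximal lower bounds 0 and 1 are incomparable: neither 0≤1 nor 1≤0
→ no greatest lower bound exists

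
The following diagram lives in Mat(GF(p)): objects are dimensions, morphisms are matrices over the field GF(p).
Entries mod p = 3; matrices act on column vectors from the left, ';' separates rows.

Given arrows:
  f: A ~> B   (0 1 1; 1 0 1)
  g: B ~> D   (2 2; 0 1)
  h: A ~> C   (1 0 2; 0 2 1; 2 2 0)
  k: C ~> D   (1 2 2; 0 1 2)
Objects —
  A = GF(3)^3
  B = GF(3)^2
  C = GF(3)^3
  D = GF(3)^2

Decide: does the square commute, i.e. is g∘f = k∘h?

1) trace f;g:
  e0=(1,0,0) f~>(0,1) g~>(2,1)
  e1=(0,1,0) f~>(1,0) g~>(2,0)
  e2=(0,0,1) f~>(1,1) g~>(1,1)
  result₁ = (2 2 1; 1 0 1)
2) trace h;k:
  e0=(1,0,0) h~>(1,0,2) k~>(2,1)
  e1=(0,1,0) h~>(0,2,2) k~>(2,0)
  e2=(0,0,1) h~>(2,1,0) k~>(1,1)
  result₂ = (2 2 1; 1 0 1)
Equal? YES — commutes

Answer: COMMUTES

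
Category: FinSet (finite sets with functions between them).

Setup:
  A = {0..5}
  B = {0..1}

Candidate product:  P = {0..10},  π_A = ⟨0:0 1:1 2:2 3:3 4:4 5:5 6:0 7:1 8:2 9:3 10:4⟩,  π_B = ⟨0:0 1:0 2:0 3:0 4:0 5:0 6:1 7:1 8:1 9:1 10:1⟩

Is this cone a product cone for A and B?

Answer: NOT A VALID PRODUCT — |P|=11 ≠ |A|·|B|=12

Trace:
|A|·|B| = 6·2 = 12;  |P| = 11
  → cardinalities differ; no bijection possible.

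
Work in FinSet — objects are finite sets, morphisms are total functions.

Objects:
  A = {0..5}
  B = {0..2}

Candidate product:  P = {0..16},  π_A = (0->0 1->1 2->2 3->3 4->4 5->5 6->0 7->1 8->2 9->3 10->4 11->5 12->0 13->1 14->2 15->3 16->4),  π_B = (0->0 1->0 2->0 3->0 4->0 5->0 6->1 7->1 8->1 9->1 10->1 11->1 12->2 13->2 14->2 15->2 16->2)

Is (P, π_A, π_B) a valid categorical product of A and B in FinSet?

Answer: NOT A VALID PRODUCT — |P|=17 ≠ |A|·|B|=18

Derivation:
|A|·|B| = 6·3 = 18;  |P| = 17
  → cardinalities differ; no bijection possible.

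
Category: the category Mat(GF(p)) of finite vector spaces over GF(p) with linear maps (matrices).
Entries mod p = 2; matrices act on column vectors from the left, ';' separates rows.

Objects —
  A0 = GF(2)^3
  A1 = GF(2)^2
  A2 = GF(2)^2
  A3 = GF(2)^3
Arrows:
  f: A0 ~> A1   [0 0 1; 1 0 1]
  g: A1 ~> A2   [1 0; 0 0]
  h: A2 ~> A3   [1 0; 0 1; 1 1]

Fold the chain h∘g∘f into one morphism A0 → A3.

  e0=(1,0,0) f~>(0,1) g~>(0,0) h~>(0,0,0)
  e1=(0,1,0) f~>(0,0) g~>(0,0) h~>(0,0,0)
  e2=(0,0,1) f~>(1,1) g~>(1,0) h~>(1,0,1)
⟦path⟧: [0 0 1; 0 0 0; 0 0 1]

Answer: [0 0 1; 0 0 0; 0 0 1]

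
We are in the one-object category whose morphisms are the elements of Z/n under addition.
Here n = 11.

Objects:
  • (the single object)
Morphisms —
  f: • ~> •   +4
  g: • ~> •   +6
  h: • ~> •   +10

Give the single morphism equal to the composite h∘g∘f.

  0 +4≡4 +6≡10 +10≡9  (mod 11)
⟦path⟧: +9

Answer: +9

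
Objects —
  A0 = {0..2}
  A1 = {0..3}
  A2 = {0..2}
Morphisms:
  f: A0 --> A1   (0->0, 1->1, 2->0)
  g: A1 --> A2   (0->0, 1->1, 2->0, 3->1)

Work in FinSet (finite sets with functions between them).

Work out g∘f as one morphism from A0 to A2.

Answer: (0->0, 1->1, 2->0)

Trace:
  0 f-->0 g-->0
  1 f-->1 g-->1
  2 f-->0 g-->0
composite: (0->0, 1->1, 2->0)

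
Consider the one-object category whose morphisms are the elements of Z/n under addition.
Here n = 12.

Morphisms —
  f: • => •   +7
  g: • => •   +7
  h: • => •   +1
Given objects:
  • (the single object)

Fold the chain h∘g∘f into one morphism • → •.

  0 +7≡7 +7≡2 +1≡3  (mod 12)
⟦path⟧: +3

Answer: +3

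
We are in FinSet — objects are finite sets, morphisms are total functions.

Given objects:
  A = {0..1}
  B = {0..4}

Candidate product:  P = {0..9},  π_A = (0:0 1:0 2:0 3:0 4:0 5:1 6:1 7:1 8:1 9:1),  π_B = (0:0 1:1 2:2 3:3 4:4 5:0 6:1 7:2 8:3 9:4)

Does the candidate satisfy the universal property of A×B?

|A|·|B| = 2·5 = 10;  |P| = 10
Check the pairing map k ↦ (π_A(k), π_B(k)):
  0 : (0,0)
  1 : (0,1)
  2 : (0,2)
  3 : (0,3)
  4 : (0,4)
  5 : (1,0)
  6 : (1,1)
  7 : (1,2)
  8 : (1,3)
  9 : (1,4)
distinct pairs in image: 10 / 10 needed
  → bijection onto A×B; projections well-typed.

Answer: VALID PRODUCT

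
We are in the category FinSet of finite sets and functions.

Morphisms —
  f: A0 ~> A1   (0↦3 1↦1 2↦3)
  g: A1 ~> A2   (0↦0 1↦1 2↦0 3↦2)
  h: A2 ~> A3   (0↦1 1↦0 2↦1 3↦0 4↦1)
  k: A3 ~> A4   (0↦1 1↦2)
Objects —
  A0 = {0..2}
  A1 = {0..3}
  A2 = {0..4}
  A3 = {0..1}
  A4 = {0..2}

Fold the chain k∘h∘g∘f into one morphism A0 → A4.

  0 f~>3 g~>2 h~>1 k~>2
  1 f~>1 g~>1 h~>0 k~>1
  2 f~>3 g~>2 h~>1 k~>2
result: (0↦2 1↦1 2↦2)

Answer: (0↦2 1↦1 2↦2)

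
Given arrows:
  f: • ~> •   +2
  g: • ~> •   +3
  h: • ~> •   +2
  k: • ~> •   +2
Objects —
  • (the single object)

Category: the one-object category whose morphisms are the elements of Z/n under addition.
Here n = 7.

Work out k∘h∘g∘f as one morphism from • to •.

  0 +2≡2 +3≡5 +2≡0 +2≡2  (mod 7)
result: +2

Answer: +2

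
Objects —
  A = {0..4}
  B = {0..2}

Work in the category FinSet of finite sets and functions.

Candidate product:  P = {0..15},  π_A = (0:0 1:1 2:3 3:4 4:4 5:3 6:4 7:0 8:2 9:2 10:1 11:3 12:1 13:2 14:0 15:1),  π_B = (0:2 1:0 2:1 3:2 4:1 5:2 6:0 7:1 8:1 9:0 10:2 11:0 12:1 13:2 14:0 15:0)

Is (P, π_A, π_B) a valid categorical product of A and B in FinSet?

|A|·|B| = 5·3 = 15;  |P| = 16
  → cardinalities differ; no bijection possible.

Answer: NOT A VALID PRODUCT — |P|=16 ≠ |A|·|B|=15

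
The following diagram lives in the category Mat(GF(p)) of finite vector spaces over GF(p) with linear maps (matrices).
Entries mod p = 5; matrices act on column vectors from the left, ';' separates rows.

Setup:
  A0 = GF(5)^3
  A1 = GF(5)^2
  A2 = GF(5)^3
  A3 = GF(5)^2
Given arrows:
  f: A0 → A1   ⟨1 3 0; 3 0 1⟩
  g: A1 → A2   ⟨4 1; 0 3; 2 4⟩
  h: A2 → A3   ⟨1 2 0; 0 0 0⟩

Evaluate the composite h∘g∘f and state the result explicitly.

Answer: ⟨0 2 2; 0 0 0⟩

Work:
  e0=(1,0,0) f→(1,3) g→(2,4,4) h→(0,0)
  e1=(0,1,0) f→(3,0) g→(2,0,1) h→(2,0)
  e2=(0,0,1) f→(0,1) g→(1,3,4) h→(2,0)
⟦path⟧: ⟨0 2 2; 0 0 0⟩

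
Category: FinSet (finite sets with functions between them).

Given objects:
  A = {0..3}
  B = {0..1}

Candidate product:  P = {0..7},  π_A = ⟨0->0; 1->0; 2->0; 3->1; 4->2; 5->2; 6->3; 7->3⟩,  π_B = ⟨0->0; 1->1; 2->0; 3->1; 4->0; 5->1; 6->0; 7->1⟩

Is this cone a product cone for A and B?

|A|·|B| = 4·2 = 8;  |P| = 8
Check the pairing map k ↦ (π_A(k), π_B(k)):
  0 -> (0,0)
  1 -> (0,1)
  2 -> (0,0)  ✗ repeats pair of k=0
  3 -> (1,1)
  4 -> (2,0)
  5 -> (2,1)
  6 -> (3,0)
  7 -> (3,1)
distinct pairs in image: 7 / 8 needed
  → (0,0) hit at k=0 and k=2

Answer: NOT A VALID PRODUCT — duplicate pair at indices 0,2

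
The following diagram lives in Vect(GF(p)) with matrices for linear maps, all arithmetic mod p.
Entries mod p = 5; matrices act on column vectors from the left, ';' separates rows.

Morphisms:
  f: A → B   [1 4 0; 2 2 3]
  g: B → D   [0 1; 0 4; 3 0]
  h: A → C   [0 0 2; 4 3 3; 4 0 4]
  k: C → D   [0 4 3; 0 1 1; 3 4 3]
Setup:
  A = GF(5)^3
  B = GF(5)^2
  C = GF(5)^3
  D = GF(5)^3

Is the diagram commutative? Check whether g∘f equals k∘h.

Answer: DOES NOT COMMUTE

Trace:
1) trace f;g:
  e0=[1,0,0] f→[1,2] g→[2,3,3]
  e1=[0,1,0] f→[4,2] g→[2,3,2]
  e2=[0,0,1] f→[0,3] g→[3,2,0]
  composite₁ = [2 2 3; 3 3 2; 3 2 0]
2) trace h;k:
  e0=[1,0,0] h→[0,4,4] k→[3,3,3]
  e1=[0,1,0] h→[0,3,0] k→[2,3,2]
  e2=[0,0,1] h→[2,3,4] k→[4,2,0]
  composite₂ = [3 2 4; 3 3 2; 3 2 0]
Equal? distinct morphisms ✗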